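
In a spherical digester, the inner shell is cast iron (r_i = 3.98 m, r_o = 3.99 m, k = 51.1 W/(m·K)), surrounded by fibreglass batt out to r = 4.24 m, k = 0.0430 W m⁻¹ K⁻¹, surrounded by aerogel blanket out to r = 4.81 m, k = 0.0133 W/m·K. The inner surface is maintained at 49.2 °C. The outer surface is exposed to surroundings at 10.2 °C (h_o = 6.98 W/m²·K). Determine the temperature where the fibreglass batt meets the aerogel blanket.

Resistance network (inner→outer):
  R_cast iron = (1/3.98 − 1/3.99)/(4πk) = 6.297×10^-4/(4π·51.1) = 9.806×10^-7 K/W
  R_fibreglass batt = (1/3.99 − 1/4.24)/(4πk) = 0.01478/(4π·0.0430) = 0.02735 K/W
  R_aerogel blanket = (1/4.24 − 1/4.81)/(4πk) = 0.02795/(4π·0.0133) = 0.1672 K/W
  R_conv,out = 1/(4πr²h) = 1/(4π·4.81²·6.98) = 4.928×10^-4 K/W
ΣR = 9.806×10^-7 + 0.02735 + 0.1672 + 4.928×10^-4 = 0.1950 K/W
Q = ΔT/ΣR = (49.2 °C − 10.2 °C)/0.1950 = 200.0 W
From the inner boundary to the fibreglass batt/aerogel blanket interface, ΣR_partial = 0.02735 K/W.
T_interface = T_in − Q·ΣR_partial = 49.2 °C − (200.0)(0.02735) = 43.7 °C

T = 43.7 °C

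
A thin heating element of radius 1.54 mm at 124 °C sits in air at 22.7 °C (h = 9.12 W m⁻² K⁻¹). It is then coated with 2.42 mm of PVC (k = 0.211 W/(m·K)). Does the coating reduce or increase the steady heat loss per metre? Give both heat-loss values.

Critical radius for a cylinder: r_cr = k/h = 0.0231 m = 2.31 cm.
Outer radius after coating: r₂ = 0.00154 + 0.00242 = 0.00396 m.
Since r₁ < r_cr and r₂ ≤ r_cr, the coating moves toward the maximum at r_cr — heat loss rises.
Bare: R = 1/(2πr₁h) = 11.33 m·K/W; Q = 101.3/11.33 = 8.94 W/m.
Coated: R = R_cond + R_conv = 5.119 m·K/W; Q = 101.3/5.119 = 19.8 W/m.

increases: 8.94 → 19.8 W/m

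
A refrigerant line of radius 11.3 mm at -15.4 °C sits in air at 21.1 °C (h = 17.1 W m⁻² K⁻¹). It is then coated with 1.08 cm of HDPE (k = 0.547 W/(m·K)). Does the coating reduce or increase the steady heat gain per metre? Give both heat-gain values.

Critical radius for a cylinder: r_cr = k/h = 0.0320 m = 3.20 cm.
Outer radius after coating: r₂ = 0.0113 + 0.0108 = 0.0221 m.
Since r₁ < r_cr and r₂ ≤ r_cr, the coating moves toward the maximum at r_cr — heat gain rises.
Bare: R = 1/(2πr₁h) = 0.8237 m·K/W; Q = 36.5/0.8237 = 44.3 W/m.
Coated: R = R_cond + R_conv = 0.6163 m·K/W; Q = 36.5/0.6163 = 59.2 W/m.

increases: 44.3 → 59.2 W/m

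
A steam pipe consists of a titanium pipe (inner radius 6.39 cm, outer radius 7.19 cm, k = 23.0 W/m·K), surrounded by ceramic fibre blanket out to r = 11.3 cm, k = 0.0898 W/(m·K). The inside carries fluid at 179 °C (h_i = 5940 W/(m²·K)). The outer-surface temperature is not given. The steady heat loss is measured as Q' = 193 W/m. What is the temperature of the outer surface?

Sum the resistances:
  R'_conv,in = 1/(2πr h) = 1/(2π·0.0639·5940) = 4.193×10^-4 m·K/W
  R'_titanium = ln(0.0719/0.0639)/(2πk) = 0.1180/(2π·23.0) = 8.162×10^-4 m·K/W
  R'_ceramic fibre blanket = ln(0.113/0.0719)/(2πk) = 0.4521/(2π·0.0898) = 0.8013 m·K/W
ΣR = 0.8025 m·K/W
ΔT = Q'·ΣR = 193 × 0.8025 = 154.9 K
Heat flows outward, so T_out = T_in − ΔT = 179 − 154.9 = 24.1 °C

T_out = 24.1 °C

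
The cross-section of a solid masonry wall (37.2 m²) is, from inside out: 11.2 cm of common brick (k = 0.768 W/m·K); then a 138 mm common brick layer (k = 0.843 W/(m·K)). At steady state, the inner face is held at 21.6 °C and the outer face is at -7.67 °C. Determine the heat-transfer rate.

Q = 3.52 kW

Treat each layer as a resistance in series:
  R_common brick = L/(kA) = 0.112/(0.768·37.2) = 0.003920 K/W
  R_common brick = L/(kA) = 0.138/(0.843·37.2) = 0.004401 K/W
ΣR = 0.003920 + 0.004401 = 0.008321 K/W
Q = ΔT/ΣR = (21.6 °C − -7.67 °C)/0.008321 = 3520 W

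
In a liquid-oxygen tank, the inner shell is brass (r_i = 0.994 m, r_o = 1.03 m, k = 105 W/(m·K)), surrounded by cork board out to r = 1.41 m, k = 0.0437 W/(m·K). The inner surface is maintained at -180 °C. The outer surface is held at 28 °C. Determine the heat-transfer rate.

Q = 437 W

Resistance network (inner→outer):
  R_brass = (1/0.994 − 1/1.03)/(4πk) = 0.03516/(4π·105) = 2.665×10^-5 K/W
  R_cork board = (1/1.03 − 1/1.41)/(4πk) = 0.2617/(4π·0.0437) = 0.4765 K/W
ΣR = 2.665×10^-5 + 0.4765 = 0.4765 K/W
Q = ΔT/ΣR = (-180 °C − 28 °C)/0.4765 = -437 W
(Negative Q ⇒ heat flows inward; heat gain = 437 W.)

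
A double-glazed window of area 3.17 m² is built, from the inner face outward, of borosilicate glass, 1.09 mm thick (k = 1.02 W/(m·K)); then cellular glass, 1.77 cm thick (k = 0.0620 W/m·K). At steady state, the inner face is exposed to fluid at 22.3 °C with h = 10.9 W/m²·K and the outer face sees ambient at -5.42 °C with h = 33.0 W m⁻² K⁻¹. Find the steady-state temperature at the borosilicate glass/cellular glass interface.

Treat each layer as a resistance in series:
  R_conv,in = 1/(hA) = 1/(10.9·3.17) = 0.02894 K/W
  R_borosilicate glass = L/(kA) = 0.00109/(1.02·3.17) = 3.371×10^-4 K/W
  R_cellular glass = L/(kA) = 0.0177/(0.0620·3.17) = 0.09006 K/W
  R_conv,out = 1/(hA) = 1/(33.0·3.17) = 0.009559 K/W
ΣR = 0.02894 + 3.371×10^-4 + 0.09006 + 0.009559 = 0.1289 K/W
Q = ΔT/ΣR = (22.3 °C − -5.42 °C)/0.1289 = 215.1 W
From the inner boundary to the borosilicate glass/cellular glass interface, ΣR_partial = 0.02928 K/W.
T_interface = T_in − Q·ΣR_partial = 22.3 °C − (215.1)(0.02928) = 16.0 °C

T = 16.0 °C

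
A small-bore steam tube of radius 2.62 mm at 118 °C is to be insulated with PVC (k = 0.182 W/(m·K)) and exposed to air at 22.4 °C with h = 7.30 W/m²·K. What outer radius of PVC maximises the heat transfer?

r_cr = 2.49 cm

For a cylinder, r_cr = k_ins/h = 0.182/7.30 = 0.0249 m = 2.49 cm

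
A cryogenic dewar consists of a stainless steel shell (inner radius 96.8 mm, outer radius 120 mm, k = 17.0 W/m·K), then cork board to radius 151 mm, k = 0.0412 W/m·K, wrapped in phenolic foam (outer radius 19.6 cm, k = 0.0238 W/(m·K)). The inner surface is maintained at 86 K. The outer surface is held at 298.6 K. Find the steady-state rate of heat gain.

Q = 25.3 W

Series thermal resistances, inner to outer:
  R_stainless steel = (1/0.0968 − 1/0.120)/(4πk) = 1.997/(4π·17.0) = 0.009349 K/W
  R_cork board = (1/0.120 − 1/0.151)/(4πk) = 1.711/(4π·0.0412) = 3.304 K/W
  R_phenolic foam = (1/0.151 − 1/0.196)/(4πk) = 1.520/(4π·0.0238) = 5.084 K/W
ΣR = 0.009349 + 3.304 + 5.084 = 8.397 K/W
Q = ΔT/ΣR = (86 K − 298.6 K)/8.397 = -25.3 W
(Negative Q ⇒ heat flows inward; heat gain = 25.3 W.)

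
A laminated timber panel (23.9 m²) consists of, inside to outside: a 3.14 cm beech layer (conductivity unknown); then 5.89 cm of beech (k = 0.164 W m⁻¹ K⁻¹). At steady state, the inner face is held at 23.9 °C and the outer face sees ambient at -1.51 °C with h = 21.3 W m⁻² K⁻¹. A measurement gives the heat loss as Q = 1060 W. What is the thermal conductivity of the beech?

k = 0.188 W/m·K

ΣR = ΔT/Q = |23.9 − -1.51|/1060 = 0.02397 K/W
Known resistances:
  R_beech = L/(kA) = 0.0589/(0.164·23.9) = 0.01503 K/W
  R_conv,out = 1/(hA) = 1/(21.3·23.9) = 0.001964 K/W
R_beech = ΣR − ΣR_known = 0.02397 − 0.01699 = 0.006980 K/W
L/(kA) = 0.006980 ⇒ k = 0.0314/(0.006980·23.9) = 0.188 W/m·K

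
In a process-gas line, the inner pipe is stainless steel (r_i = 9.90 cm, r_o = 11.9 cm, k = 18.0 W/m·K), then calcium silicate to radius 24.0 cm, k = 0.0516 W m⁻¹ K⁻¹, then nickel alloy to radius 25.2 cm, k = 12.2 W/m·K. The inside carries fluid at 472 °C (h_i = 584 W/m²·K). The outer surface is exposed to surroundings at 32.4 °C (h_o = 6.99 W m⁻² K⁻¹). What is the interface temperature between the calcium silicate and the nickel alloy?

T = 50.1 °C

Treat each layer as a resistance in series:
  R'_conv,in = 1/(2πr h) = 1/(2π·0.0990·584) = 0.002753 m·K/W
  R'_stainless steel = ln(0.119/0.0990)/(2πk) = 0.1840/(2π·18.0) = 0.001627 m·K/W
  R'_calcium silicate = ln(0.240/0.119)/(2πk) = 0.7015/(2π·0.0516) = 2.164 m·K/W
  R'_nickel alloy = ln(0.252/0.240)/(2πk) = 0.04879/(2π·12.2) = 6.365×10^-4 m·K/W
  R'_conv,out = 1/(2πr h) = 1/(2π·0.252·6.99) = 0.09035 m·K/W
ΣR = 0.002753 + 0.001627 + 2.164 + 6.365×10^-4 + 0.09035 = 2.259 m·K/W
Q' = ΔT/ΣR = (472 °C − 32.4 °C)/2.259 = 194.6 W/m
From the inner boundary to the calcium silicate/nickel alloy interface, ΣR_partial = 2.168 m·K/W.
T_interface = T_in − Q'·ΣR_partial = 472 °C − (194.6)(2.168) = 50.1 °C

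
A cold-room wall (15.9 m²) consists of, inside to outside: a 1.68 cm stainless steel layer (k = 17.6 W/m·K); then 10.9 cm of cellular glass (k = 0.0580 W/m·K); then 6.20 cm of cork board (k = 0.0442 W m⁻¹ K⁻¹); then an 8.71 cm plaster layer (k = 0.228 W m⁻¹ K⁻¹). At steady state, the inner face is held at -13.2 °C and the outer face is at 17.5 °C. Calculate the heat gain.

Resistance network (inner→outer):
  R_stainless steel = L/(kA) = 0.0168/(17.6·15.9) = 6.003×10^-5 K/W
  R_cellular glass = L/(kA) = 0.109/(0.0580·15.9) = 0.1182 K/W
  R_cork board = L/(kA) = 0.0620/(0.0442·15.9) = 0.08822 K/W
  R_plaster = L/(kA) = 0.0871/(0.228·15.9) = 0.02403 K/W
ΣR = 6.003×10^-5 + 0.1182 + 0.08822 + 0.02403 = 0.2305 K/W
Q = ΔT/ΣR = (-13.2 °C − 17.5 °C)/0.2305 = -133 W
(Negative Q ⇒ heat flows inward; heat gain = 133 W.)

Q = 133 W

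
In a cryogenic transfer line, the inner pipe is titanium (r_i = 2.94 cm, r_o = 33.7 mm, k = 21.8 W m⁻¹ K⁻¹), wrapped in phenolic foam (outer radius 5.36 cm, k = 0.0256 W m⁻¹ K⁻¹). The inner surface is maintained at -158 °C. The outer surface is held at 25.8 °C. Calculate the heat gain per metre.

Series thermal resistances, inner to outer:
  R'_titanium = ln(0.0337/0.0294)/(2πk) = 0.1365/(2π·21.8) = 9.966×10^-4 m·K/W
  R'_phenolic foam = ln(0.0536/0.0337)/(2πk) = 0.4641/(2π·0.0256) = 2.885 m·K/W
ΣR = 9.966×10^-4 + 2.885 = 2.886 m·K/W
Q' = ΔT/ΣR = (-158 °C − 25.8 °C)/2.886 = -63.7 W/m
(Negative Q' ⇒ heat flows inward; heat gain = 63.7 W/m.)

Q' = 63.7 W/m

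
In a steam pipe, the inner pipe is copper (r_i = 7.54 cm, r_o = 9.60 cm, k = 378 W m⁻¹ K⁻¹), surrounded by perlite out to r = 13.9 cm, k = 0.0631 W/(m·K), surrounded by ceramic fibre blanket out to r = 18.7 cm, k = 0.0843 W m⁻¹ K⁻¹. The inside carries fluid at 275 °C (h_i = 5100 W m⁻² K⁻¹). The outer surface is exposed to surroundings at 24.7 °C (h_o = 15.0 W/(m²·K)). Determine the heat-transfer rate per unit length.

Treat each layer as a resistance in series:
  R'_conv,in = 1/(2πr h) = 1/(2π·0.0754·5100) = 4.139×10^-4 m·K/W
  R'_copper = ln(0.0960/0.0754)/(2πk) = 0.2415/(2π·378) = 1.017×10^-4 m·K/W
  R'_perlite = ln(0.139/0.0960)/(2πk) = 0.3701/(2π·0.0631) = 0.9336 m·K/W
  R'_ceramic fibre blanket = ln(0.187/0.139)/(2πk) = 0.2966/(2π·0.0843) = 0.5600 m·K/W
  R'_conv,out = 1/(2πr h) = 1/(2π·0.187·15.0) = 0.05674 m·K/W
ΣR = 4.139×10^-4 + 1.017×10^-4 + 0.9336 + 0.5600 + 0.05674 = 1.551 m·K/W
Q' = ΔT/ΣR = (275 °C − 24.7 °C)/1.551 = 161 W/m

Q' = 161 W/m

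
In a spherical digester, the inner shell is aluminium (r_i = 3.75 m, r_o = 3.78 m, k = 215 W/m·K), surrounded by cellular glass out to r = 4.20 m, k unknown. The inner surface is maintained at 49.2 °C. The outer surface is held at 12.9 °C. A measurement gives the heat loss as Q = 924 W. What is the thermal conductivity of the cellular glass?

ΣR = ΔT/Q = |49.2 − 12.9|/924 = 0.03929 K/W
Known resistances:
  R_aluminium = (1/3.75 − 1/3.78)/(4πk) = 0.002116/(4π·215) = 7.833×10^-7 K/W
R_cellular glass = ΣR − ΣR_known = 0.03929 − 7.833×10^-7 = 0.03929 K/W
(1/r₁−1/r₂)/(4πk) = 0.03929 ⇒ k = 0.02646/(4π·0.03929) = 0.0536 W/m·K

k = 0.0536 W/m·K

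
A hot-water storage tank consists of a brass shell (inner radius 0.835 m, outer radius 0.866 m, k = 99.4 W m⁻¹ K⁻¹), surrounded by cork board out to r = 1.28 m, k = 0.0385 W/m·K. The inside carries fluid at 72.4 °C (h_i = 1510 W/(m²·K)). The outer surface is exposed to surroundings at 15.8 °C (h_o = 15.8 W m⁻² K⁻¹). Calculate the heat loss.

Q = 73.0 W

Series thermal resistances, inner to outer:
  R_conv,in = 1/(4πr²h) = 1/(4π·0.835²·1510) = 7.559×10^-5 K/W
  R_brass = (1/0.835 − 1/0.866)/(4πk) = 0.04287/(4π·99.4) = 3.432×10^-5 K/W
  R_cork board = (1/0.866 − 1/1.28)/(4πk) = 0.3735/(4π·0.0385) = 0.7720 K/W
  R_conv,out = 1/(4πr²h) = 1/(4π·1.28²·15.8) = 0.003074 K/W
ΣR = 7.559×10^-5 + 3.432×10^-5 + 0.7720 + 0.003074 = 0.7752 K/W
Q = ΔT/ΣR = (72.4 °C − 15.8 °C)/0.7752 = 73.0 W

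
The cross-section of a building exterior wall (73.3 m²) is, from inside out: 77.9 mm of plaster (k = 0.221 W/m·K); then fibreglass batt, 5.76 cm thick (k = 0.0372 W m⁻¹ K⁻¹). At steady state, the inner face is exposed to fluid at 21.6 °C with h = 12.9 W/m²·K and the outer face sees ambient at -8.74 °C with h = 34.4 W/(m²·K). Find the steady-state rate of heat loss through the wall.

Q = 1110 W

Treat each layer as a resistance in series:
  R_conv,in = 1/(hA) = 1/(12.9·73.3) = 0.001058 K/W
  R_plaster = L/(kA) = 0.0779/(0.221·73.3) = 0.004809 K/W
  R_fibreglass batt = L/(kA) = 0.0576/(0.0372·73.3) = 0.02112 K/W
  R_conv,out = 1/(hA) = 1/(34.4·73.3) = 3.966×10^-4 K/W
ΣR = 0.001058 + 0.004809 + 0.02112 + 3.966×10^-4 = 0.02738 K/W
Q = ΔT/ΣR = (21.6 °C − -8.74 °C)/0.02738 = 1110 W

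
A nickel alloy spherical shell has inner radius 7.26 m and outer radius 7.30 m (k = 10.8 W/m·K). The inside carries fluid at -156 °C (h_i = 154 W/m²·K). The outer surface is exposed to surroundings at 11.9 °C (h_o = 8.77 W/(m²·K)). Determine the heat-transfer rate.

Q = 904 kW

Series thermal resistances, inner to outer:
  R_conv,in = 1/(4πr²h) = 1/(4π·7.26²·154) = 9.804×10^-6 K/W
  R_nickel alloy = (1/7.26 − 1/7.30)/(4πk) = 7.547×10^-4/(4π·10.8) = 5.561×10^-6 K/W
  R_conv,out = 1/(4πr²h) = 1/(4π·7.30²·8.77) = 1.703×10^-4 K/W
ΣR = 9.804×10^-6 + 5.561×10^-6 + 1.703×10^-4 = 1.857×10^-4 K/W
Q = ΔT/ΣR = (-156 °C − 11.9 °C)/1.857×10^-4 = -9.04×10^5 W
(Negative Q ⇒ heat flows inward; heat gain = 9.04×10^5 W.)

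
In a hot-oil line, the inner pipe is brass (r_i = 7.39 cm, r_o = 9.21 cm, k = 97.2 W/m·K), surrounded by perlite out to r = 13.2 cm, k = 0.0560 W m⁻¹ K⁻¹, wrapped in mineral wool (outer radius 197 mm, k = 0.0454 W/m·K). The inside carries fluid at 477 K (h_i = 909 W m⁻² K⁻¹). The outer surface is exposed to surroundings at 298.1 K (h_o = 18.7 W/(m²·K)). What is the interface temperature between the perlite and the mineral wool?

Resistance network (inner→outer):
  R'_conv,in = 1/(2πr h) = 1/(2π·0.0739·909) = 0.002369 m·K/W
  R'_brass = ln(0.0921/0.0739)/(2πk) = 0.2202/(2π·97.2) = 3.605×10^-4 m·K/W
  R'_perlite = ln(0.132/0.0921)/(2πk) = 0.3599/(2π·0.0560) = 1.023 m·K/W
  R'_mineral wool = ln(0.197/0.132)/(2πk) = 0.4004/(2π·0.0454) = 1.404 m·K/W
  R'_conv,out = 1/(2πr h) = 1/(2π·0.197·18.7) = 0.04320 m·K/W
ΣR = 0.002369 + 3.605×10^-4 + 1.023 + 1.404 + 0.04320 = 2.473 m·K/W
Q' = ΔT/ΣR = (477 K − 298.1 K)/2.473 = 72.34 W/m
From the inner boundary to the perlite/mineral wool interface, ΣR_partial = 1.026 m·K/W.
T_interface = T_in − Q'·ΣR_partial = 477 K − (72.34)(1.026) = 403 K

T = 403 K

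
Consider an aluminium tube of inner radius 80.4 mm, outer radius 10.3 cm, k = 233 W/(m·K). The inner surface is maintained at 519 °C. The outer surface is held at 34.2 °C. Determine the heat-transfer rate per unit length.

Q' = 2870 kW/m

Q' = 2πk·ΔT/ln(r₂/r₁) = 2π × 233 × 484.8 / ln(0.103/0.0804) = 2.87×10^6 W/m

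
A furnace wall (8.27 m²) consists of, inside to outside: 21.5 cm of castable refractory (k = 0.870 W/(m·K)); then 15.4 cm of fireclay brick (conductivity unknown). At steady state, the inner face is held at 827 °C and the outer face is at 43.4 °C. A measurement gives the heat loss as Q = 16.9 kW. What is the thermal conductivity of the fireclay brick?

ΣR = ΔT/Q = |827 − 43.4|/16900 = 0.04637 K/W
Known resistances:
  R_castable refractory = L/(kA) = 0.215/(0.870·8.27) = 0.02988 K/W
R_fireclay brick = ΣR − ΣR_known = 0.04637 − 0.02988 = 0.01649 K/W
L/(kA) = 0.01649 ⇒ k = 0.154/(0.01649·8.27) = 1.13 W/m·K

k = 1.13 W/m·K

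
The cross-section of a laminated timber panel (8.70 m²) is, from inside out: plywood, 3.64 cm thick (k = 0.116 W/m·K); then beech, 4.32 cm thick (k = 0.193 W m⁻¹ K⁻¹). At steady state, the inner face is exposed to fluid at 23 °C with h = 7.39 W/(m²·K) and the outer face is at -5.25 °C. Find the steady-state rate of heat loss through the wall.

Treat each layer as a resistance in series:
  R_conv,in = 1/(hA) = 1/(7.39·8.70) = 0.01555 K/W
  R_plywood = L/(kA) = 0.0364/(0.116·8.70) = 0.03607 K/W
  R_beech = L/(kA) = 0.0432/(0.193·8.70) = 0.02573 K/W
ΣR = 0.01555 + 0.03607 + 0.02573 = 0.07735 K/W
Q = ΔT/ΣR = (23 °C − -5.25 °C)/0.07735 = 365 W

Q = 365 W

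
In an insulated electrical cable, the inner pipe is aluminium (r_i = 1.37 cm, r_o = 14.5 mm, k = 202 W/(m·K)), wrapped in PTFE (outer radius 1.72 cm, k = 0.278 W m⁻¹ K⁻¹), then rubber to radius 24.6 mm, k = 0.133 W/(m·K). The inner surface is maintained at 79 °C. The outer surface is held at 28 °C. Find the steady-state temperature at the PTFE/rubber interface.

T = 69.5 °C

Resistance network (inner→outer):
  R'_aluminium = ln(0.0145/0.0137)/(2πk) = 0.05675/(2π·202) = 4.472×10^-5 m·K/W
  R'_PTFE = ln(0.0172/0.0145)/(2πk) = 0.1708/(2π·0.278) = 0.09776 m·K/W
  R'_rubber = ln(0.0246/0.0172)/(2πk) = 0.3578/(2π·0.133) = 0.4282 m·K/W
ΣR = 4.472×10^-5 + 0.09776 + 0.4282 = 0.5260 m·K/W
Q' = ΔT/ΣR = (79 °C − 28 °C)/0.5260 = 96.96 W/m
From the inner boundary to the PTFE/rubber interface, ΣR_partial = 0.09780 m·K/W.
T_interface = T_in − Q'·ΣR_partial = 79 °C − (96.96)(0.09780) = 69.5 °C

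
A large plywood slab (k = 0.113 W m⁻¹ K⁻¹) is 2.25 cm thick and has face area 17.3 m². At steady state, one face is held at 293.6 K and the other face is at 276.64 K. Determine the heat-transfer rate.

Q = 1470 W

Q = kA·ΔT/L = 0.113 × 17.3 × |293.6 K − 276.64 K| / 0.0225 = 1470 W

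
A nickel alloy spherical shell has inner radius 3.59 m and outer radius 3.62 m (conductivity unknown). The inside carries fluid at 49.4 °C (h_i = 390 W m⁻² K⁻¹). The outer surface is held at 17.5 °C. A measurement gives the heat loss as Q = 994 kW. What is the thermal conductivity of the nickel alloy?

ΣR = ΔT/Q = |49.4 − 17.5|/9.94×10^5 = 3.209×10^-5 K/W
Known resistances:
  R_conv,in = 1/(4πr²h) = 1/(4π·3.59²·390) = 1.583×10^-5 K/W
R_nickel alloy = ΣR − ΣR_known = 3.209×10^-5 − 1.583×10^-5 = 1.626×10^-5 K/W
(1/r₁−1/r₂)/(4πk) = 1.626×10^-5 ⇒ k = 0.002308/(4π·1.626×10^-5) = 11.3 W/m·K

k = 11.3 W/m·K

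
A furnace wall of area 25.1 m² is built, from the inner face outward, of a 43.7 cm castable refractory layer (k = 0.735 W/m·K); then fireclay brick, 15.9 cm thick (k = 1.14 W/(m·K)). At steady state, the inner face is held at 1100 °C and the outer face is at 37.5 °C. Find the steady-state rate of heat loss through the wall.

Q = 36.3 kW

Series thermal resistances, inner to outer:
  R_castable refractory = L/(kA) = 0.437/(0.735·25.1) = 0.02369 K/W
  R_fireclay brick = L/(kA) = 0.159/(1.14·25.1) = 0.005557 K/W
ΣR = 0.02369 + 0.005557 = 0.02925 K/W
Q = ΔT/ΣR = (1100 °C − 37.5 °C)/0.02925 = 36300 W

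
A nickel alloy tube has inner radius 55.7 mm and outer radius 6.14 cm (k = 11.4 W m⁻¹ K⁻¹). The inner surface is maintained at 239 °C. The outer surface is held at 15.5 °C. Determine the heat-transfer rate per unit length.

Q' = 1.64×10^5 W/m

Q' = 2πk·ΔT/ln(r₂/r₁) = 2π × 11.4 × 223.5 / ln(0.0614/0.0557) = 1.64×10^5 W/m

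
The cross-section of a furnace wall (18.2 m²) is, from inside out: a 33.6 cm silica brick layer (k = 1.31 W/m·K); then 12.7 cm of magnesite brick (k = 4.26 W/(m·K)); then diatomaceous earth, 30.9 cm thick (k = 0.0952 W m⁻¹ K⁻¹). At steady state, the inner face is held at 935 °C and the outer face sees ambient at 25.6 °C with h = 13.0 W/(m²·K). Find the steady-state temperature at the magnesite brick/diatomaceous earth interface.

T = 863 °C

Series thermal resistances, inner to outer:
  R_silica brick = L/(kA) = 0.336/(1.31·18.2) = 0.01409 K/W
  R_magnesite brick = L/(kA) = 0.127/(4.26·18.2) = 0.001638 K/W
  R_diatomaceous earth = L/(kA) = 0.309/(0.0952·18.2) = 0.1783 K/W
  R_conv,out = 1/(hA) = 1/(13.0·18.2) = 0.004227 K/W
ΣR = 0.01409 + 0.001638 + 0.1783 + 0.004227 = 0.1983 K/W
Q = ΔT/ΣR = (935 °C − 25.6 °C)/0.1983 = 4586 W
From the inner boundary to the magnesite brick/diatomaceous earth interface, ΣR_partial = 0.01573 K/W.
T_interface = T_in − Q·ΣR_partial = 935 °C − (4586)(0.01573) = 863 °C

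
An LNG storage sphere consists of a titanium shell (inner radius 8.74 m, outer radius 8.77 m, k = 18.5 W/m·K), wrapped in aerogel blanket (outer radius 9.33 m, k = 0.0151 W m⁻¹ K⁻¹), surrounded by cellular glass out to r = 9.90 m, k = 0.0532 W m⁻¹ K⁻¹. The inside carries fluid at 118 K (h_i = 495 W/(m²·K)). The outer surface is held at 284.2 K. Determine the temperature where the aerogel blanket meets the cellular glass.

T = 250.3 K

Resistance network (inner→outer):
  R_conv,in = 1/(4πr²h) = 1/(4π·8.74²·495) = 2.105×10^-6 K/W
  R_titanium = (1/8.74 − 1/8.77)/(4πk) = 3.914×10^-4/(4π·18.5) = 1.684×10^-6 K/W
  R_aerogel blanket = (1/8.77 − 1/9.33)/(4πk) = 0.006844/(4π·0.0151) = 0.03607 K/W
  R_cellular glass = (1/9.33 − 1/9.90)/(4πk) = 0.006171/(4π·0.0532) = 0.009231 K/W
ΣR = 2.105×10^-6 + 1.684×10^-6 + 0.03607 + 0.009231 = 0.04530 K/W
Q = ΔT/ΣR = (118 K − 284.2 K)/0.04530 = -3669 W
From the inner boundary to the aerogel blanket/cellular glass interface, ΣR_partial = 0.03607 K/W.
T_interface = T_in − Q·ΣR_partial = 118 K − (-3669)(0.03607) = 250.3 K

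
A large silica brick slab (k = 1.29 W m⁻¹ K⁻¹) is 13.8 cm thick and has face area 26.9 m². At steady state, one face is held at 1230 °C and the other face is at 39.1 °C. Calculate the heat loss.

Q = kA·ΔT/L = 1.29 × 26.9 × |1230 °C − 39.1 °C| / 0.138 = 2.99×10^5 W

Q = 299 kW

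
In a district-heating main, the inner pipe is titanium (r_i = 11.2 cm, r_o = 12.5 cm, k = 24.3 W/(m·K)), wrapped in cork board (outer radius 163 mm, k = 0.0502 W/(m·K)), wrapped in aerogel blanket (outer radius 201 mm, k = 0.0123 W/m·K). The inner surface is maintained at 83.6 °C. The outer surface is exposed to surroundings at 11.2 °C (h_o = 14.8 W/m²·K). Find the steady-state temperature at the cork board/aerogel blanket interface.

Treat each layer as a resistance in series:
  R'_titanium = ln(0.125/0.112)/(2πk) = 0.1098/(2π·24.3) = 7.192×10^-4 m·K/W
  R'_cork board = ln(0.163/0.125)/(2πk) = 0.2654/(2π·0.0502) = 0.8415 m·K/W
  R'_aerogel blanket = ln(0.201/0.163)/(2πk) = 0.2096/(2π·0.0123) = 2.712 m·K/W
  R'_conv,out = 1/(2πr h) = 1/(2π·0.201·14.8) = 0.05350 m·K/W
ΣR = 7.192×10^-4 + 0.8415 + 2.712 + 0.05350 = 3.608 m·K/W
Q' = ΔT/ΣR = (83.6 °C − 11.2 °C)/3.608 = 20.07 W/m
From the inner boundary to the cork board/aerogel blanket interface, ΣR_partial = 0.8422 m·K/W.
T_interface = T_in − Q'·ΣR_partial = 83.6 °C − (20.07)(0.8422) = 66.7 °C

T = 66.7 °C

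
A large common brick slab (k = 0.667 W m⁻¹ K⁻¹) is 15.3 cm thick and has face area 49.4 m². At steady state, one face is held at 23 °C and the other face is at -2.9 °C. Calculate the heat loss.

Q = 5580 W

Q = kA·ΔT/L = 0.667 × 49.4 × |23 °C − -2.9 °C| / 0.153 = 5580 W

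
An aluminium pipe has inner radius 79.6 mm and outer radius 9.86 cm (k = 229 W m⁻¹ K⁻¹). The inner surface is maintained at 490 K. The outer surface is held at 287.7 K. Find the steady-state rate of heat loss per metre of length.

Q' = 1360 kW/m

Q' = 2πk·ΔT/ln(r₂/r₁) = 2π × 229 × 202.3 / ln(0.0986/0.0796) = 1.36×10^6 W/m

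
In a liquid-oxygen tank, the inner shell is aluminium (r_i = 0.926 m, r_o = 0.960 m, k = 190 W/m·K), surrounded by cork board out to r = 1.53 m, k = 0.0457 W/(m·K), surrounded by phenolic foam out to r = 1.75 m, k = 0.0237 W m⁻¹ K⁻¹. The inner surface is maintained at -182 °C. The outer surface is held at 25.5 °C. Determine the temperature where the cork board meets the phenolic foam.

Series thermal resistances, inner to outer:
  R_aluminium = (1/0.926 − 1/0.960)/(4πk) = 0.03825/(4π·190) = 1.602×10^-5 K/W
  R_cork board = (1/0.960 − 1/1.53)/(4πk) = 0.3881/(4π·0.0457) = 0.6758 K/W
  R_phenolic foam = (1/1.53 − 1/1.75)/(4πk) = 0.08217/(4π·0.0237) = 0.2759 K/W
ΣR = 1.602×10^-5 + 0.6758 + 0.2759 = 0.9517 K/W
Q = ΔT/ΣR = (-182 °C − 25.5 °C)/0.9517 = -218.0 W
From the inner boundary to the cork board/phenolic foam interface, ΣR_partial = 0.6758 K/W.
T_interface = T_in − Q·ΣR_partial = -182 °C − (-218.0)(0.6758) = -34.7 °C

T = -34.7 °C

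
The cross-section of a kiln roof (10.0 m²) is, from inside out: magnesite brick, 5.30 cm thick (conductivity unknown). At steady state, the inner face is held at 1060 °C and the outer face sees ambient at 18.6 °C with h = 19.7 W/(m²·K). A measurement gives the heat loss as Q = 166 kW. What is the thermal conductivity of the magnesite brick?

ΣR = ΔT/Q = |1060 − 18.6|/1.66×10^5 = 0.006273 K/W
Known resistances:
  R_conv,out = 1/(hA) = 1/(19.7·10.0) = 0.005076 K/W
R_magnesite brick = ΣR − ΣR_known = 0.006273 − 0.005076 = 0.001197 K/W
L/(kA) = 0.001197 ⇒ k = 0.0530/(0.001197·10.0) = 4.43 W/m·K

k = 4.43 W/m·K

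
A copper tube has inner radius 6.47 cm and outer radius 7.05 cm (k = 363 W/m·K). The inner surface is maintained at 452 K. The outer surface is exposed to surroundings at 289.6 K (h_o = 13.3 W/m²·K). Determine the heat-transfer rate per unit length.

Q' = 957 W/m

Treat each layer as a resistance in series:
  R'_copper = ln(0.0705/0.0647)/(2πk) = 0.08585/(2π·363) = 3.764×10^-5 m·K/W
  R'_conv,out = 1/(2πr h) = 1/(2π·0.0705·13.3) = 0.1697 m·K/W
ΣR = 3.764×10^-5 + 0.1697 = 0.1697 m·K/W
Q' = ΔT/ΣR = (452 K − 289.6 K)/0.1697 = 957 W/m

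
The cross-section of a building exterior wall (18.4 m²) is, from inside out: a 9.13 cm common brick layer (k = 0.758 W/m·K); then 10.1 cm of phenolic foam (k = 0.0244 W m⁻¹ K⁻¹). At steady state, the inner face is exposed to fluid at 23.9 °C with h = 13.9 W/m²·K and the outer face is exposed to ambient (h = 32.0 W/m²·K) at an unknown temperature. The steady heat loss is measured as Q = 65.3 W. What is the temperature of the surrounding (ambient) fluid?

Series resistances:
  R_conv,in = 1/(hA) = 1/(13.9·18.4) = 0.003910 K/W
  R_common brick = L/(kA) = 0.0913/(0.758·18.4) = 0.006546 K/W
  R_phenolic foam = L/(kA) = 0.101/(0.0244·18.4) = 0.2250 K/W
  R_conv,out = 1/(hA) = 1/(32.0·18.4) = 0.001698 K/W
ΣR = 0.2371 K/W
ΔT = Q·ΣR = 65.3 × 0.2371 = 15.48 K
Heat flows outward, so T_out = T_in − ΔT = 23.9 − 15.48 = 8.42 °C

T_out = 8.42 °C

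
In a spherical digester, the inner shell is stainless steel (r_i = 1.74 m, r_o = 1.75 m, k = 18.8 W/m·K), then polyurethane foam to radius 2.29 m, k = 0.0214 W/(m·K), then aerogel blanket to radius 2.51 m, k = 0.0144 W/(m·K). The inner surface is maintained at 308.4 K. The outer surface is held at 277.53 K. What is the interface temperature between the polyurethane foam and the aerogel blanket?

T = 286.7 K

Resistance network (inner→outer):
  R_stainless steel = (1/1.74 − 1/1.75)/(4πk) = 0.003284/(4π·18.8) = 1.390×10^-5 K/W
  R_polyurethane foam = (1/1.75 − 1/2.29)/(4πk) = 0.1347/(4π·0.0214) = 0.5011 K/W
  R_aerogel blanket = (1/2.29 − 1/2.51)/(4πk) = 0.03827/(4π·0.0144) = 0.2115 K/W
ΣR = 1.390×10^-5 + 0.5011 + 0.2115 = 0.7126 K/W
Q = ΔT/ΣR = (308.4 K − 277.53 K)/0.7126 = 43.32 W
From the inner boundary to the polyurethane foam/aerogel blanket interface, ΣR_partial = 0.5011 K/W.
T_interface = T_in − Q·ΣR_partial = 308.4 K − (43.32)(0.5011) = 286.7 K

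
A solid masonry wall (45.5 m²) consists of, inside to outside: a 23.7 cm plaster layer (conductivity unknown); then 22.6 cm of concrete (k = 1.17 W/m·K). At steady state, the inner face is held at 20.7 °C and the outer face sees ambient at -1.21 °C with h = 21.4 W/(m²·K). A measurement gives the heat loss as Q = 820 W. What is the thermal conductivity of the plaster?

ΣR = ΔT/Q = |20.7 − -1.21|/820 = 0.02672 K/W
Known resistances:
  R_concrete = L/(kA) = 0.226/(1.17·45.5) = 0.004245 K/W
  R_conv,out = 1/(hA) = 1/(21.4·45.5) = 0.001027 K/W
R_plaster = ΣR − ΣR_known = 0.02672 − 0.005272 = 0.02145 K/W
L/(kA) = 0.02145 ⇒ k = 0.237/(0.02145·45.5) = 0.243 W/m·K

k = 0.243 W/m·K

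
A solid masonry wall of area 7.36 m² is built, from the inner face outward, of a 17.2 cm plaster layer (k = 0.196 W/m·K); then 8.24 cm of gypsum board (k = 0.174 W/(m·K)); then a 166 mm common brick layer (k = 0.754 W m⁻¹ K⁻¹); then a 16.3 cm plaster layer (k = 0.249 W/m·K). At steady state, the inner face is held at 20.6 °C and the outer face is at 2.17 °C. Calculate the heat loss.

Series thermal resistances, inner to outer:
  R_plaster = L/(kA) = 0.172/(0.196·7.36) = 0.1192 K/W
  R_gypsum board = L/(kA) = 0.0824/(0.174·7.36) = 0.06434 K/W
  R_common brick = L/(kA) = 0.166/(0.754·7.36) = 0.02991 K/W
  R_plaster = L/(kA) = 0.163/(0.249·7.36) = 0.08894 K/W
ΣR = 0.1192 + 0.06434 + 0.02991 + 0.08894 = 0.3024 K/W
Q = ΔT/ΣR = (20.6 °C − 2.17 °C)/0.3024 = 60.9 W

Q = 60.9 W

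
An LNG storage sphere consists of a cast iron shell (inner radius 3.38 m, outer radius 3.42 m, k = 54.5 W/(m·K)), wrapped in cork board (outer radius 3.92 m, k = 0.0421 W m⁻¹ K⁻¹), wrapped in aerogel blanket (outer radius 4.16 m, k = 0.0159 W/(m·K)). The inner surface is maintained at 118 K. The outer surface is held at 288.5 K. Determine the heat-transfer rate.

Treat each layer as a resistance in series:
  R_cast iron = (1/3.38 − 1/3.42)/(4πk) = 0.003460/(4π·54.5) = 5.053×10^-6 K/W
  R_cork board = (1/3.42 − 1/3.92)/(4πk) = 0.03730/(4π·0.0421) = 0.07050 K/W
  R_aerogel blanket = (1/3.92 − 1/4.16)/(4πk) = 0.01472/(4π·0.0159) = 0.07366 K/W
ΣR = 5.053×10^-6 + 0.07050 + 0.07366 = 0.1442 K/W
Q = ΔT/ΣR = (118 K − 288.5 K)/0.1442 = -1180 W
(Negative Q ⇒ heat flows inward; heat gain = 1180 W.)

Q = 1180 W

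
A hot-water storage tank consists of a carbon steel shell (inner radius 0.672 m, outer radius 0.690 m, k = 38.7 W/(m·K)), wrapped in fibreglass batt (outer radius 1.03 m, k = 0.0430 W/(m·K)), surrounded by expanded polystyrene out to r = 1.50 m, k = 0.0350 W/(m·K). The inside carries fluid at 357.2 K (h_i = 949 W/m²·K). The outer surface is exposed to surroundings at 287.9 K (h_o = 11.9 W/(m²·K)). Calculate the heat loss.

Resistance network (inner→outer):
  R_conv,in = 1/(4πr²h) = 1/(4π·0.672²·949) = 1.857×10^-4 K/W
  R_carbon steel = (1/0.672 − 1/0.690)/(4πk) = 0.03882/(4π·38.7) = 7.982×10^-5 K/W
  R_fibreglass batt = (1/0.690 − 1/1.03)/(4πk) = 0.4784/(4π·0.0430) = 0.8853 K/W
  R_expanded polystyrene = (1/1.03 − 1/1.50)/(4πk) = 0.3042/(4π·0.0350) = 0.6917 K/W
  R_conv,out = 1/(4πr²h) = 1/(4π·1.50²·11.9) = 0.002972 K/W
ΣR = 1.857×10^-4 + 7.982×10^-5 + 0.8853 + 0.6917 + 0.002972 = 1.580 K/W
Q = ΔT/ΣR = (357.2 K − 287.9 K)/1.580 = 43.9 W

Q = 43.9 W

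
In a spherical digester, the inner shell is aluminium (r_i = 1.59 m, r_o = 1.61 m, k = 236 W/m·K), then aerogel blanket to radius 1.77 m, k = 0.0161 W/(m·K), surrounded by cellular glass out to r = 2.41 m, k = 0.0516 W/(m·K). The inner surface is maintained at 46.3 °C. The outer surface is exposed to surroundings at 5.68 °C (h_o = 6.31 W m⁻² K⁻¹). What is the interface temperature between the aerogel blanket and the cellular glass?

T = 24.2 °C

Resistance network (inner→outer):
  R_aluminium = (1/1.59 − 1/1.61)/(4πk) = 0.007813/(4π·236) = 2.634×10^-6 K/W
  R_aerogel blanket = (1/1.61 − 1/1.77)/(4πk) = 0.05615/(4π·0.0161) = 0.2775 K/W
  R_cellular glass = (1/1.77 − 1/2.41)/(4πk) = 0.1500/(4π·0.0516) = 0.2314 K/W
  R_conv,out = 1/(4πr²h) = 1/(4π·2.41²·6.31) = 0.002171 K/W
ΣR = 2.634×10^-6 + 0.2775 + 0.2314 + 0.002171 = 0.5111 K/W
Q = ΔT/ΣR = (46.3 °C − 5.68 °C)/0.5111 = 79.48 W
From the inner boundary to the aerogel blanket/cellular glass interface, ΣR_partial = 0.2775 K/W.
T_interface = T_in − Q·ΣR_partial = 46.3 °C − (79.48)(0.2775) = 24.2 °C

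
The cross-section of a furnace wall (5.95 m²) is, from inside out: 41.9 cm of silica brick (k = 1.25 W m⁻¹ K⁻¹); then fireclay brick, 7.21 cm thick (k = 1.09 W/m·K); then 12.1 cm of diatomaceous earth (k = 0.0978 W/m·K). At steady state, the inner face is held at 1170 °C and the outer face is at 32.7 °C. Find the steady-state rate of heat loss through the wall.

Q = 4130 W

Resistance network (inner→outer):
  R_silica brick = L/(kA) = 0.419/(1.25·5.95) = 0.05634 K/W
  R_fireclay brick = L/(kA) = 0.0721/(1.09·5.95) = 0.01112 K/W
  R_diatomaceous earth = L/(kA) = 0.121/(0.0978·5.95) = 0.2079 K/W
ΣR = 0.05634 + 0.01112 + 0.2079 = 0.2754 K/W
Q = ΔT/ΣR = (1170 °C − 32.7 °C)/0.2754 = 4130 W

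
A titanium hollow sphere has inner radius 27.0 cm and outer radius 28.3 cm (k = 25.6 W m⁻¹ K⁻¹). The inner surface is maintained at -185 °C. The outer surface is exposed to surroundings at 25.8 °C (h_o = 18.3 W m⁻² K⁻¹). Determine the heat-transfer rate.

Treat each layer as a resistance in series:
  R_titanium = (1/0.270 − 1/0.283)/(4πk) = 0.1701/(4π·25.6) = 5.289×10^-4 K/W
  R_conv,out = 1/(4πr²h) = 1/(4π·0.283²·18.3) = 0.05430 K/W
ΣR = 5.289×10^-4 + 0.05430 = 0.05483 K/W
Q = ΔT/ΣR = (-185 °C − 25.8 °C)/0.05483 = -3840 W
(Negative Q ⇒ heat flows inward; heat gain = 3840 W.)

Q = 3840 W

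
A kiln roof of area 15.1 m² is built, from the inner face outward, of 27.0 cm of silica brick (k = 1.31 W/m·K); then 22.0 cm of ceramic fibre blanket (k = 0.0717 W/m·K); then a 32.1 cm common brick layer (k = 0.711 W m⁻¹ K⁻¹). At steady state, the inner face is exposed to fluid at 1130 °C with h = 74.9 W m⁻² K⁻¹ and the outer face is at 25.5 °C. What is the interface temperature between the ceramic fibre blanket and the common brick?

Series thermal resistances, inner to outer:
  R_conv,in = 1/(hA) = 1/(74.9·15.1) = 8.842×10^-4 K/W
  R_silica brick = L/(kA) = 0.270/(1.31·15.1) = 0.01365 K/W
  R_ceramic fibre blanket = L/(kA) = 0.220/(0.0717·15.1) = 0.2032 K/W
  R_common brick = L/(kA) = 0.321/(0.711·15.1) = 0.02990 K/W
ΣR = 8.842×10^-4 + 0.01365 + 0.2032 + 0.02990 = 0.2476 K/W
Q = ΔT/ΣR = (1130 °C − 25.5 °C)/0.2476 = 4461 W
From the inner boundary to the ceramic fibre blanket/common brick interface, ΣR_partial = 0.2177 K/W.
T_interface = T_in − Q·ΣR_partial = 1130 °C − (4461)(0.2177) = 159 °C

T = 159 °C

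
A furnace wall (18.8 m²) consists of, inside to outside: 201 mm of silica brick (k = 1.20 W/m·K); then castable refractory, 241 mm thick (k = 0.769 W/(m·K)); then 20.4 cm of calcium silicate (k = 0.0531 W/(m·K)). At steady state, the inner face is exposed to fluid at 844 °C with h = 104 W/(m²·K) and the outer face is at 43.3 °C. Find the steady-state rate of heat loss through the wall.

Series thermal resistances, inner to outer:
  R_conv,in = 1/(hA) = 1/(104·18.8) = 5.115×10^-4 K/W
  R_silica brick = L/(kA) = 0.201/(1.20·18.8) = 0.008910 K/W
  R_castable refractory = L/(kA) = 0.241/(0.769·18.8) = 0.01667 K/W
  R_calcium silicate = L/(kA) = 0.204/(0.0531·18.8) = 0.2044 K/W
ΣR = 5.115×10^-4 + 0.008910 + 0.01667 + 0.2044 = 0.2305 K/W
Q = ΔT/ΣR = (844 °C − 43.3 °C)/0.2305 = 3470 W

Q = 3470 W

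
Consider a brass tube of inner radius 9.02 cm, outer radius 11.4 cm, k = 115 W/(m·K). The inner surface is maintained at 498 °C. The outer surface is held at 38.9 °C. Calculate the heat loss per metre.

Q' = 1420 kW/m

Q' = 2πk·ΔT/ln(r₂/r₁) = 2π × 115 × 459.1 / ln(0.114/0.0902) = 1.42×10^6 W/m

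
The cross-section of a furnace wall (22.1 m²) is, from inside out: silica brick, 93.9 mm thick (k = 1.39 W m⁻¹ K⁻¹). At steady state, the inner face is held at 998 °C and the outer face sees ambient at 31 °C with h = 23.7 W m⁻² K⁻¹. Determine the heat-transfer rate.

Series thermal resistances, inner to outer:
  R_silica brick = L/(kA) = 0.0939/(1.39·22.1) = 0.003057 K/W
  R_conv,out = 1/(hA) = 1/(23.7·22.1) = 0.001909 K/W
ΣR = 0.003057 + 0.001909 = 0.004966 K/W
Q = ΔT/ΣR = (998 °C − 31 °C)/0.004966 = 1.95×10^5 W

Q = 195 kW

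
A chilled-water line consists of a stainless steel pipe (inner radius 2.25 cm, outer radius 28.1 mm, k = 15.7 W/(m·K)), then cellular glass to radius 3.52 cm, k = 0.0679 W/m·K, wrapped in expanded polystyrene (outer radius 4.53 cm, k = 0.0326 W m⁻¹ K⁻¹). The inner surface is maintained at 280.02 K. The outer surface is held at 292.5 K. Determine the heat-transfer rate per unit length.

Treat each layer as a resistance in series:
  R'_stainless steel = ln(0.0281/0.0225)/(2πk) = 0.2223/(2π·15.7) = 0.002253 m·K/W
  R'_cellular glass = ln(0.0352/0.0281)/(2πk) = 0.2253/(2π·0.0679) = 0.5280 m·K/W
  R'_expanded polystyrene = ln(0.0453/0.0352)/(2πk) = 0.2523/(2π·0.0326) = 1.232 m·K/W
ΣR = 0.002253 + 0.5280 + 1.232 = 1.762 m·K/W
Q' = ΔT/ΣR = (280.02 K − 292.5 K)/1.762 = -7.08 W/m
(Negative Q' ⇒ heat flows inward; heat gain = 7.08 W/m.)

Q' = 7.08 W/m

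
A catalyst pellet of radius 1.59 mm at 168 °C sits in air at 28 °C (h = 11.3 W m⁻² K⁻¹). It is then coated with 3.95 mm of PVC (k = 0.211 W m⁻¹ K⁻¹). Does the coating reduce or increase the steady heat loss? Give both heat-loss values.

increases: 0.0503 → 0.351 W

Critical radius for a sphere: r_cr = 2k/h = 0.0373 m = 3.73 cm.
Outer radius after coating: r₂ = 0.00159 + 0.00395 = 0.00554 m.
Since r₁ < r_cr and r₂ ≤ r_cr, the coating moves toward the maximum at r_cr — heat loss rises.
Bare: R = 1/(4πr₁²h) = 2786 K/W; Q = 140/2786 = 0.0503 W.
Coated: R = R_cond + R_conv = 398.6 K/W; Q = 140/398.6 = 0.351 W.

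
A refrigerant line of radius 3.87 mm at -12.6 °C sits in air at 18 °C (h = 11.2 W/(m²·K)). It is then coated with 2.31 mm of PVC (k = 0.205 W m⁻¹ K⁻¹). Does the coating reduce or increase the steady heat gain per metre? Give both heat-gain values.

Critical radius for a cylinder: r_cr = k/h = 0.0183 m = 1.83 cm.
Outer radius after coating: r₂ = 0.00387 + 0.00231 = 0.00618 m.
Since r₁ < r_cr and r₂ ≤ r_cr, the coating moves toward the maximum at r_cr — heat gain rises.
Bare: R = 1/(2πr₁h) = 3.672 m·K/W; Q = 30.6/3.672 = 8.33 W/m.
Coated: R = R_cond + R_conv = 2.663 m·K/W; Q = 30.6/2.663 = 11.5 W/m.

increases: 8.33 → 11.5 W/m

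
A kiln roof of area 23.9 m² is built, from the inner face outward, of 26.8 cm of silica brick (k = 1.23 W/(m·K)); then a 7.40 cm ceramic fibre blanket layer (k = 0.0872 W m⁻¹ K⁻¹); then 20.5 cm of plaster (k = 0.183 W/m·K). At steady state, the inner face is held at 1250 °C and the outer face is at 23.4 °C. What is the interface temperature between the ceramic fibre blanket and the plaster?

T = 652 °C

Series thermal resistances, inner to outer:
  R_silica brick = L/(kA) = 0.268/(1.23·23.9) = 0.009117 K/W
  R_ceramic fibre blanket = L/(kA) = 0.0740/(0.0872·23.9) = 0.03551 K/W
  R_plaster = L/(kA) = 0.205/(0.183·23.9) = 0.04687 K/W
ΣR = 0.009117 + 0.03551 + 0.04687 = 0.09150 K/W
Q = ΔT/ΣR = (1250 °C − 23.4 °C)/0.09150 = 13410 W
From the inner boundary to the ceramic fibre blanket/plaster interface, ΣR_partial = 0.04463 K/W.
T_interface = T_in − Q·ΣR_partial = 1250 °C − (13410)(0.04463) = 652 °C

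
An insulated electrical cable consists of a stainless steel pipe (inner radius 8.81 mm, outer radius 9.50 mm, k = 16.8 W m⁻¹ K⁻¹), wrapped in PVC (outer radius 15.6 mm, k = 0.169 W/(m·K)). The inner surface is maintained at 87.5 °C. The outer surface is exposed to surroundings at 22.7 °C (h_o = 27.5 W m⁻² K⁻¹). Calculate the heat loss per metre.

Series thermal resistances, inner to outer:
  R'_stainless steel = ln(0.00950/0.00881)/(2πk) = 0.07540/(2π·16.8) = 7.143×10^-4 m·K/W
  R'_PVC = ln(0.0156/0.00950)/(2πk) = 0.4960/(2π·0.169) = 0.4671 m·K/W
  R'_conv,out = 1/(2πr h) = 1/(2π·0.0156·27.5) = 0.3710 m·K/W
ΣR = 7.143×10^-4 + 0.4671 + 0.3710 = 0.8388 m·K/W
Q' = ΔT/ΣR = (87.5 °C − 22.7 °C)/0.8388 = 77.3 W/m

Q' = 77.3 W/m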